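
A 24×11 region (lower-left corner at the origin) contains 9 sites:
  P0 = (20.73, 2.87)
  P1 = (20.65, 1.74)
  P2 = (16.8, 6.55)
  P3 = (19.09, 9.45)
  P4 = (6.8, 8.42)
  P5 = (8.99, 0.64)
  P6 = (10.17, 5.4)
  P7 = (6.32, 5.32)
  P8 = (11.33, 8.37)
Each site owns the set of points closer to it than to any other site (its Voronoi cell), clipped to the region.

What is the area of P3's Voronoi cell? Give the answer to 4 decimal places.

1. box [0,24]×[0,11]: [(0, 0) (24, 0) (24, 11) (0, 11)]
2. ⊥bis P3·P0 via (19.91,6.16): [(0, 1.1976) (24, 7.1794) (24, 11) (0, 11)]  |A|=163.4757
3. ⊥bis P3·P1 via (19.87,5.595): [(0, 1.5746) (8.037, 3.2008) (24, 7.1794) (24, 11) (0, 11)]  |A|=161.9608
4. ⊥bis P3·P2 via (17.945,8): [(20.1875, 6.2292) (24, 7.1794) (24, 11) (14.1459, 11)]  |A|=30.7891
5. ⊥bis P3·P4 via (12.945,8.935): [(20.1875, 6.2292) (24, 7.1794) (24, 11) (14.1459, 11)]  |A|=30.7891
6. ⊥bis P3·P5 via (14.04,5.045): [(20.1875, 6.2292) (24, 7.1794) (24, 11) (14.1459, 11)]  |A|=30.7891
7. ⊥bis P3·P6 via (14.63,7.425): [(20.1875, 6.2292) (24, 7.1794) (24, 11) (14.1459, 11)]  |A|=30.7891
8. ⊥bis P3·P7 via (12.705,7.385): [(20.1875, 6.2292) (24, 7.1794) (24, 11) (14.1459, 11)]  |A|=30.7891
9. ⊥bis P3·P8 via (15.21,8.91): [(15.0146, 10.314) (20.1875, 6.2292) (24, 7.1794) (24, 11) (14.9191, 11)]  |A|=30.5239
10. canonical 5-gon: [(15.0146, 10.314) (20.1875, 6.2292) (24, 7.1794) (24, 11) (14.9191, 11)]
11. shoelace: 30.5239

Area of P3's cell: 30.5239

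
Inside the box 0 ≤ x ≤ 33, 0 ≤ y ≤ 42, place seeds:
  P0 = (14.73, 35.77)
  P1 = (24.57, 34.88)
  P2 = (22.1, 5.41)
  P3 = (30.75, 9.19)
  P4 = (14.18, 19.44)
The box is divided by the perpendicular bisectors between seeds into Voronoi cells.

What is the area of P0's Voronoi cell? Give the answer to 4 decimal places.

1. box [0,33]×[0,42]: [(0, 0) (33, 0) (33, 42) (0, 42)]
2. ⊥bis P0·P1 via (19.65,35.325): [(0, 0) (16.455, 0) (20.2537, 42) (0, 42)]  |A|=770.8825
3. ⊥bis P0·P2 via (18.415,20.59): [(0, 16.1197) (18.3151, 20.5657) (20.2537, 42) (0, 42)]  |A|=454.0617
4. ⊥bis P0·P3 via (22.74,22.48): [(0, 16.1197) (18.3151, 20.5657) (20.2537, 42) (0, 42)]  |A|=454.0617
5. ⊥bis P0·P4 via (14.455,27.605): [(0, 28.0918) (18.9381, 27.454) (20.2537, 42) (0, 42)]  |A|=279.0022
6. canonical 4-gon: [(0, 28.0918) (18.9381, 27.454) (20.2537, 42) (0, 42)]
7. shoelace: 279.0022

Area of P0's cell: 279.0022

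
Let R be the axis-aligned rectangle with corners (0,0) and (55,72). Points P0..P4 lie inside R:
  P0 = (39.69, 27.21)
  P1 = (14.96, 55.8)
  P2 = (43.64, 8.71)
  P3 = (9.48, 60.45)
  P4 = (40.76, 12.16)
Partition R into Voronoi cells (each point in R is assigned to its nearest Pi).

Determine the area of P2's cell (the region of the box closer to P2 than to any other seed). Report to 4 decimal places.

Area of P2's cell: 267.0946

1. box [0,55]×[0,72]: [(0, 0) (55, 0) (55, 72) (0, 72)]
2. ⊥bis P2·P0 via (41.665,17.96): [(0, 9.064) (0, 0) (55, 0) (55, 20.8072)]  |A|=821.457
3. ⊥bis P2·P1 via (29.3,32.255): [(0, 9.064) (0, 0) (55, 0) (55, 20.8072)]  |A|=821.457
4. ⊥bis P2·P3 via (26.56,34.58): [(0, 9.064) (0, 0) (55, 0) (55, 20.8072)]  |A|=821.457
5. ⊥bis P2·P4 via (42.2,10.435): [(54.4962, 20.6996) (29.6997, 0) (55, 0) (55, 20.8072)]  |A|=267.0946
6. canonical 4-gon: [(54.4962, 20.6996) (29.6997, 0) (55, 0) (55, 20.8072)]
7. shoelace: 267.0946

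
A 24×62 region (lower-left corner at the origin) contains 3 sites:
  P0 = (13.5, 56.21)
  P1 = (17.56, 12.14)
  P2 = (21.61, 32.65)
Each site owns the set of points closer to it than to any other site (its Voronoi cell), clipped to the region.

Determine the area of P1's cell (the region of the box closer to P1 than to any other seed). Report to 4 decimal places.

1. box [0,24]×[0,62]: [(0, 0) (24, 0) (24, 62) (0, 62)]
2. ⊥bis P1·P0 via (15.53,34.175): [(0, 32.7443) (0, 0) (24, 0) (24, 34.9553)]  |A|=812.3951
3. ⊥bis P1·P2 via (19.585,22.395): [(0, 26.2623) (0, 0) (24, 0) (24, 21.5232)]  |A|=573.4265
4. canonical 4-gon: [(0, 26.2623) (0, 0) (24, 0) (24, 21.5232)]
5. shoelace: 573.4265

Area of P1's cell: 573.4265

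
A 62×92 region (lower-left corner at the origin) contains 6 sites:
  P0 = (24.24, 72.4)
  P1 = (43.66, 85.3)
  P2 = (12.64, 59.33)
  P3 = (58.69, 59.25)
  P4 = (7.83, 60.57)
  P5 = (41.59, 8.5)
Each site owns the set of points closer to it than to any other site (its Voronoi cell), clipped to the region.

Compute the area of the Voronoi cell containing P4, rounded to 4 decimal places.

Area of P4's cell: 445.2458

1. box [0,62]×[0,92]: [(0, 0) (62, 0) (62, 92) (0, 92)]
2. ⊥bis P4·P0 via (16.035,66.485): [(0, 88.728) (0, 0) (62, 0) (62, 2.7246)]  |A|=2835.0294
3. ⊥bis P4·P1 via (25.745,72.935): [(0, 88.728) (0, 0) (62, 0) (62, 2.7246)]  |A|=2835.0294
4. ⊥bis P4·P2 via (10.235,59.95): [(13.0037, 70.6899) (0, 88.728) (0, 20.2481)]  |A|=445.2458
5. ⊥bis P4·P3 via (33.26,59.91): [(13.0037, 70.6899) (0, 88.728) (0, 20.2481)]  |A|=445.2458
6. ⊥bis P4·P5 via (24.71,34.535): [(13.0037, 70.6899) (0, 88.728) (0, 20.2481)]  |A|=445.2458
7. canonical 3-gon: [(13.0037, 70.6899) (0, 88.728) (0, 20.2481)]
8. shoelace: 445.2458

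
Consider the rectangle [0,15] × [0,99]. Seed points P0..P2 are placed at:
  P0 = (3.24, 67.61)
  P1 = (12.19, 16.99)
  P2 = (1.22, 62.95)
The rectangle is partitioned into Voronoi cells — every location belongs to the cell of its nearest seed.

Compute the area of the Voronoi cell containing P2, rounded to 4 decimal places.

Area of P2's cell: 342.5374

1. box [0,15]×[0,99]: [(0, 0) (15, 0) (15, 99) (0, 99)]
2. ⊥bis P2·P0 via (2.23,65.28): [(0, 66.2467) (0, 0) (15, 0) (15, 59.7445)]  |A|=944.9337
3. ⊥bis P2·P1 via (6.705,39.97): [(0, 66.2467) (0, 38.3696) (15, 41.9499) (15, 59.7445)]  |A|=342.5374
4. canonical 4-gon: [(0, 66.2467) (0, 38.3696) (15, 41.9499) (15, 59.7445)]
5. shoelace: 342.5374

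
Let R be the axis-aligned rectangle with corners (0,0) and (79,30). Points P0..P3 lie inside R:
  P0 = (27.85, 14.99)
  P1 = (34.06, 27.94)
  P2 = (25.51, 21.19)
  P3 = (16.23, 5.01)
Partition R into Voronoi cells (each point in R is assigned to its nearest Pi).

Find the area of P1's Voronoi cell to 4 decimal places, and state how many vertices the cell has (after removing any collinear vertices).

1. box [0,79]×[0,30]: [(0, 0) (79, 0) (79, 30) (0, 30)]
2. ⊥bis P1·P0 via (30.955,21.465): [(75.717, 0) (79, 0) (79, 30) (13.1566, 30)]  |A|=1036.8971
3. ⊥bis P1·P2 via (29.785,24.565): [(33.0106, 20.4793) (75.717, 0) (79, 0) (79, 30) (25.4942, 30)]  |A|=978.1655
4. ⊥bis P1·P3 via (25.145,16.475): [(33.0106, 20.4793) (75.717, 0) (79, 0) (79, 30) (25.4942, 30)]  |A|=978.1655
5. canonical 5-gon: [(33.0106, 20.4793) (75.717, 0) (79, 0) (79, 30) (25.4942, 30)]
6. shoelace: 978.1655

Area of P1's cell: 978.1655 (5 vertices)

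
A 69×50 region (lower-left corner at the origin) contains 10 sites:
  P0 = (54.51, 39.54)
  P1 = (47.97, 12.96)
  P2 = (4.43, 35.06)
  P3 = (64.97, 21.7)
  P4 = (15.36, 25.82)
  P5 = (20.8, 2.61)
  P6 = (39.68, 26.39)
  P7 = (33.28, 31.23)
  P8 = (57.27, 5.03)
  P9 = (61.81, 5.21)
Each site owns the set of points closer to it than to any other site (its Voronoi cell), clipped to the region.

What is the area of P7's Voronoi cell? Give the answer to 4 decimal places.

1. box [0,69]×[0,50]: [(0, 0) (69, 0) (69, 50) (0, 50)]
2. ⊥bis P7·P0 via (43.895,35.385): [(0, 0) (57.7457, 0) (38.1743, 50) (0, 50)]  |A|=2397.9986
3. ⊥bis P7·P1 via (40.625,22.095): [(0, 0) (13.1454, 0) (47.069, 27.2763) (38.1743, 50) (0, 50)]  |A|=1789.7338
4. ⊥bis P7·P2 via (18.855,33.145): [(14.6113, 1.1787) (47.069, 27.2763) (38.1743, 50) (21.0926, 50)]  |A|=901.8202
5. ⊥bis P7·P3 via (49.125,26.465): [(14.6113, 1.1787) (47.069, 27.2763) (38.1743, 50) (21.0926, 50)]  |A|=901.8202
6. ⊥bis P7·P4 via (24.32,28.525): [(20.0982, 42.5093) (29.0668, 12.8017) (47.069, 27.2763) (38.1743, 50) (21.0926, 50)]  |A|=634.9785
7. ⊥bis P7·P5 via (27.04,16.92): [(20.0982, 42.5093) (27.9423, 16.5265) (31.6751, 14.8988) (47.069, 27.2763) (38.1743, 50) (21.0926, 50)]  |A|=628.9416
8. ⊥bis P7·P6 via (36.48,28.81): [(20.0982, 42.5093) (27.7278, 17.2369) (43.0619, 37.5133) (38.1743, 50) (21.0926, 50)]  |A|=466.2534
9. ⊥bis P7·P8 via (45.275,18.13): [(20.0982, 42.5093) (27.7278, 17.2369) (43.0619, 37.5133) (38.1743, 50) (21.0926, 50)]  |A|=466.2534
10. ⊥bis P7·P9 via (47.545,18.22): [(20.0982, 42.5093) (27.7278, 17.2369) (43.0619, 37.5133) (38.1743, 50) (21.0926, 50)]  |A|=466.2534
11. canonical 5-gon: [(20.0982, 42.5093) (27.7278, 17.2369) (43.0619, 37.5133) (38.1743, 50) (21.0926, 50)]
12. shoelace: 466.2534

Area of P7's cell: 466.2534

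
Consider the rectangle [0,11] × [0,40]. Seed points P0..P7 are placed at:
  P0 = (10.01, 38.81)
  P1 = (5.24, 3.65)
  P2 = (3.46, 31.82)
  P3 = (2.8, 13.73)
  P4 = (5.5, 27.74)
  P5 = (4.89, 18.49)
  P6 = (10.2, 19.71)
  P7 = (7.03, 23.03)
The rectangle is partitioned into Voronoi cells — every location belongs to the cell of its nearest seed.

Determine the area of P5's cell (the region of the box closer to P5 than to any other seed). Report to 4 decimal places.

Area of P5's cell: 45.2218

1. box [0,11]×[0,40]: [(0, 0) (11, 0) (11, 40) (0, 40)]
2. ⊥bis P5·P0 via (7.45,28.65): [(0, 30.5272) (0, 0) (11, 0) (11, 27.7555)]  |A|=320.5547
3. ⊥bis P5·P1 via (5.065,11.07): [(0, 30.5272) (0, 10.9505) (11, 11.21) (11, 27.7555)]  |A|=198.6719
4. ⊥bis P5·P2 via (4.175,25.155): [(0, 24.7071) (0, 10.9505) (11, 11.21) (11, 25.8872)]  |A|=156.3857
5. ⊥bis P5·P3 via (3.845,16.11): [(0, 24.7071) (0, 17.7982) (11, 12.9684) (11, 25.8872)]  |A|=109.0519
6. ⊥bis P5·P4 via (5.195,23.115): [(0, 23.4576) (0, 17.7982) (11, 12.9684) (11, 22.7322)]  |A|=84.8271
7. ⊥bis P5·P6 via (7.545,19.1): [(6.6445, 23.0194) (0, 23.4576) (0, 17.7982) (8.7242, 13.9677)]  |A|=54.303
8. ⊥bis P5·P7 via (5.96,20.76): [(7.3098, 20.1238) (0.2756, 23.4394) (0, 23.4576) (0, 17.7982) (8.7242, 13.9677)]  |A|=45.2218
9. canonical 5-gon: [(7.3098, 20.1238) (0.2756, 23.4394) (0, 23.4576) (0, 17.7982) (8.7242, 13.9677)]
10. shoelace: 45.2218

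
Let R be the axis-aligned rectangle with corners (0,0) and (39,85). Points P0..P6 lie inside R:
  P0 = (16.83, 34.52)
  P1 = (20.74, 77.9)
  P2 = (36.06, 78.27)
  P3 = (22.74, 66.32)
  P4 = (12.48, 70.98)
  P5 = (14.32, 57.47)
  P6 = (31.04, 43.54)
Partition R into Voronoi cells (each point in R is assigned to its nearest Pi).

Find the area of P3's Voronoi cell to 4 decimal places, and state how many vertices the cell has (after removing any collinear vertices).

1. box [0,39]×[0,85]: [(0, 0) (39, 0) (39, 85) (0, 85)]
2. ⊥bis P3·P0 via (19.785,50.42): [(0, 54.097) (39, 46.8489) (39, 85) (0, 85)]  |A|=1346.5543
3. ⊥bis P3·P1 via (21.74,72.11): [(0, 68.3553) (0, 54.097) (39, 46.8489) (39, 75.091)]  |A|=828.7562
4. ⊥bis P3·P2 via (29.4,72.295): [(28.516, 73.2803) (0, 68.3553) (0, 54.097) (39, 46.8489) (39, 61.5944)]  |A|=758.0074
5. ⊥bis P3·P4 via (17.61,68.65): [(28.516, 73.2803) (18.9637, 71.6305) (10.1439, 52.2118) (39, 46.8489) (39, 61.5944)]  |A|=516.0083
6. ⊥bis P3·P5 via (18.53,61.895): [(28.516, 73.2803) (18.9637, 71.6305) (15.7453, 64.5444) (33.2143, 47.9242) (39, 46.8489) (39, 61.5944)]  |A|=361.7408
7. ⊥bis P3·P6 via (26.89,54.93): [(28.516, 73.2803) (18.9637, 71.6305) (15.7453, 64.5444) (26.1385, 54.6562) (39, 59.3423) (39, 61.5944)]  |A|=265.7282
8. canonical 6-gon: [(28.516, 73.2803) (18.9637, 71.6305) (15.7453, 64.5444) (26.1385, 54.6562) (39, 59.3423) (39, 61.5944)]
9. shoelace: 265.7282

Area of P3's cell: 265.7282 (6 vertices)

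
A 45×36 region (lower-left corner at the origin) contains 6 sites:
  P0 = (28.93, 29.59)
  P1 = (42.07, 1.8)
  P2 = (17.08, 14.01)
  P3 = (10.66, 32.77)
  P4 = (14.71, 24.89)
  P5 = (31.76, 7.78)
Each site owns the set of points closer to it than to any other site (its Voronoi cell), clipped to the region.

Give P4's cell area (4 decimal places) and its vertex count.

1. box [0,45]×[0,36]: [(0, 0) (45, 0) (45, 36) (0, 36)]
2. ⊥bis P4·P0 via (21.82,27.24): [(0, 0) (30.8234, 0) (18.9246, 36) (0, 36)]  |A|=895.4643
3. ⊥bis P4·P1 via (28.39,13.345): [(0, 0) (17.1277, 0) (26.9691, 11.6613) (18.9246, 36) (0, 36)]  |A|=815.6097
4. ⊥bis P4·P2 via (15.895,19.45): [(0, 15.9876) (23.8239, 21.1772) (18.9246, 36) (0, 36)]  |A|=378.6454
5. ⊥bis P4·P3 via (12.685,28.83): [(0, 22.3104) (0, 15.9876) (23.8239, 21.1772) (20.0443, 32.6124)]  |A|=209.3916
6. ⊥bis P4·P5 via (23.235,16.335): [(0, 22.3104) (0, 15.9876) (23.8239, 21.1772) (20.0443, 32.6124)]  |A|=209.3916
7. canonical 4-gon: [(0, 22.3104) (0, 15.9876) (23.8239, 21.1772) (20.0443, 32.6124)]
8. shoelace: 209.3916

Area of P4's cell: 209.3916 (4 vertices)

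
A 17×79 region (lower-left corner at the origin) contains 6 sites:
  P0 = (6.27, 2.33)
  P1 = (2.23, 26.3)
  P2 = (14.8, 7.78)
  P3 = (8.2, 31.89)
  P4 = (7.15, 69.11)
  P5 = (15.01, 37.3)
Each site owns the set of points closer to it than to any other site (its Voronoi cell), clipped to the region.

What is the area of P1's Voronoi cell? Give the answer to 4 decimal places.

1. box [0,17]×[0,79]: [(0, 0) (17, 0) (17, 79) (0, 79)]
2. ⊥bis P1·P0 via (4.25,14.315): [(0, 13.5987) (17, 16.4639) (17, 79) (0, 79)]  |A|=1087.4677
3. ⊥bis P1·P2 via (8.515,17.04): [(0, 13.5987) (4.5828, 14.3711) (17, 22.799) (17, 79) (0, 79)]  |A|=1048.1357
4. ⊥bis P1·P3 via (5.215,29.095): [(0, 34.6645) (0, 13.5987) (4.5828, 14.3711) (13.3989, 20.3548)]  |A|=151.4353
5. ⊥bis P1·P4 via (4.69,47.705): [(0, 34.6645) (0, 13.5987) (4.5828, 14.3711) (13.3989, 20.3548)]  |A|=151.4353
6. ⊥bis P1·P5 via (8.62,31.8): [(0, 34.6645) (0, 13.5987) (4.5828, 14.3711) (13.3989, 20.3548)]  |A|=151.4353
7. canonical 4-gon: [(0, 34.6645) (0, 13.5987) (4.5828, 14.3711) (13.3989, 20.3548)]
8. shoelace: 151.4353

Area of P1's cell: 151.4353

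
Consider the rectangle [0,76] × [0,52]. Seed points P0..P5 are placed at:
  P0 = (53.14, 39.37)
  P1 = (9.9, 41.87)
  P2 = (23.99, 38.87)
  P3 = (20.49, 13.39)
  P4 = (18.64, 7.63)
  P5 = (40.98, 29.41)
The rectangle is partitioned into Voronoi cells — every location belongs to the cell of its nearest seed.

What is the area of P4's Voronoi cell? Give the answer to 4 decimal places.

1. box [0,76]×[0,52]: [(0, 0) (76, 0) (76, 52) (0, 52)]
2. ⊥bis P4·P0 via (35.89,23.5): [(0, 0) (57.51, 0) (9.67, 52) (0, 52)]  |A|=1746.68
3. ⊥bis P4·P1 via (14.27,24.75): [(0, 21.1075) (0, 0) (57.51, 0) (30.8471, 28.9814)]  |A|=1158.913
4. ⊥bis P4·P2 via (21.315,23.25): [(13.5818, 24.5743) (0, 21.1075) (0, 0) (57.51, 0) (38.8888, 20.2404)]  |A|=1065.7347
5. ⊥bis P4·P3 via (19.565,10.51): [(0, 16.7939) (0, 0) (52.288, 0)]  |A|=439.0599
6. ⊥bis P4·P5 via (29.81,18.52): [(45.8497, 2.0679) (0, 16.7939) (0, 0) (47.8658, 0)]  |A|=434.4876
7. canonical 4-gon: [(45.8497, 2.0679) (0, 16.7939) (0, 0) (47.8658, 0)]
8. shoelace: 434.4876

Area of P4's cell: 434.4876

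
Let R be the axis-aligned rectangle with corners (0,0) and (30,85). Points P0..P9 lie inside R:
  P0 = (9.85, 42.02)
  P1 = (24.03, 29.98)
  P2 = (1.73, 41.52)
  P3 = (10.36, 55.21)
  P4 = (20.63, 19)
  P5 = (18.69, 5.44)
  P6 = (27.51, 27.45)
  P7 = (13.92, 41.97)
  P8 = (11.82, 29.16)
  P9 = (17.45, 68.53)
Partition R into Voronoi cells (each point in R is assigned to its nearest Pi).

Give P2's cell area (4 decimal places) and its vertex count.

Area of P2's cell: 105.3235 (4 vertices)

1. box [0,30]×[0,85]: [(0, 0) (30, 0) (30, 85) (0, 85)]
2. ⊥bis P2·P0 via (5.79,41.77): [(0, 0) (8.362, 0) (3.1281, 85) (0, 85)]  |A|=488.3292
3. ⊥bis P2·P1 via (12.88,35.75): [(0, 10.8606) (6.8752, 24.1463) (3.1281, 85) (0, 85)]  |A|=350.0387
4. ⊥bis P2·P3 via (6.045,48.365): [(0, 52.1757) (0, 10.8606) (6.8752, 24.1463) (5.3572, 48.7986)]  |A|=205.4954
5. ⊥bis P2·P4 via (11.18,30.26): [(0, 52.1757) (0, 20.8771) (6.7288, 26.5243) (5.3572, 48.7986)]  |A|=162.6484
6. ⊥bis P2·P5 via (10.21,23.48): [(0, 52.1757) (0, 20.8771) (6.7288, 26.5243) (5.3572, 48.7986)]  |A|=162.6484
7. ⊥bis P2·P6 via (14.62,34.485): [(0, 52.1757) (0, 20.8771) (6.7288, 26.5243) (5.3572, 48.7986)]  |A|=162.6484
8. ⊥bis P2·P7 via (7.825,41.745): [(0, 52.1757) (0, 20.8771) (6.7288, 26.5243) (5.3572, 48.7986)]  |A|=162.6484
9. ⊥bis P2·P8 via (6.775,35.34): [(0, 52.1757) (0, 29.8093) (6.2141, 34.8821) (5.3572, 48.7986)]  |A|=105.3235
10. ⊥bis P2·P9 via (9.59,55.025): [(0, 52.1757) (0, 29.8093) (6.2141, 34.8821) (5.3572, 48.7986)]  |A|=105.3235
11. canonical 4-gon: [(0, 52.1757) (0, 29.8093) (6.2141, 34.8821) (5.3572, 48.7986)]
12. shoelace: 105.3235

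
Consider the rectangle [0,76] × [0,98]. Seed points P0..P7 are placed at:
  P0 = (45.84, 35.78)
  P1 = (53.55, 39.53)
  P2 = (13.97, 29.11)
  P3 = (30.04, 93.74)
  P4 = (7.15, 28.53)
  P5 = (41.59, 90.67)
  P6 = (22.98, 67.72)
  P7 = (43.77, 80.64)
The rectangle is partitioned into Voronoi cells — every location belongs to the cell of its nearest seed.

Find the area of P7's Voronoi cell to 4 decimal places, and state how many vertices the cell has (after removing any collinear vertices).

1. box [0,76]×[0,98]: [(0, 0) (76, 0) (76, 98) (0, 98)]
2. ⊥bis P7·P0 via (44.805,58.21): [(0, 56.1425) (76, 59.6494) (76, 98) (0, 98)]  |A|=3047.9045
3. ⊥bis P7·P1 via (48.66,60.085): [(0, 56.1425) (39.8095, 57.9795) (76, 66.5891) (76, 98) (0, 98)]  |A|=2922.3292
4. ⊥bis P7·P2 via (28.87,54.875): [(0, 71.5706) (24.7068, 57.2826) (39.8095, 57.9795) (76, 66.5891) (76, 98) (0, 98)]  |A|=2731.7398
5. ⊥bis P7·P3 via (36.905,87.19): [(14.1789, 63.3709) (24.7068, 57.2826) (39.8095, 57.9795) (76, 66.5891) (76, 98) (47.219, 98)]  |A|=1726.7959
6. ⊥bis P7·P4 via (25.46,54.585): [(14.1789, 63.3709) (24.7068, 57.2826) (39.8095, 57.9795) (76, 66.5891) (76, 98) (47.219, 98)]  |A|=1726.7959
7. ⊥bis P7·P5 via (42.68,85.655): [(33.5463, 83.6698) (14.1789, 63.3709) (24.7068, 57.2826) (39.8095, 57.9795) (76, 66.5891) (76, 92.897)]  |A|=1412.2575
8. ⊥bis P7·P6 via (33.375,74.18): [(33.5463, 83.6698) (29.8713, 79.818) (42.9749, 58.7325) (76, 66.5891) (76, 92.897)]  |A|=1071.232
9. canonical 5-gon: [(33.5463, 83.6698) (29.8713, 79.818) (42.9749, 58.7325) (76, 66.5891) (76, 92.897)]
10. shoelace: 1071.232

Area of P7's cell: 1071.2320 (5 vertices)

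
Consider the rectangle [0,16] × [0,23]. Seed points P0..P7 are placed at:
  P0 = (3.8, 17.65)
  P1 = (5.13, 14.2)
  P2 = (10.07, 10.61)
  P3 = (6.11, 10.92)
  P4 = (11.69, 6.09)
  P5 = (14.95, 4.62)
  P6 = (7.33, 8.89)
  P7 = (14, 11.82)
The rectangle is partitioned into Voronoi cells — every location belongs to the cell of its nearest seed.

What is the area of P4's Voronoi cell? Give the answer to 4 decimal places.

1. box [0,16]×[0,23]: [(0, 0) (16, 0) (16, 23) (0, 23)]
2. ⊥bis P4·P0 via (7.745,11.87): [(0, 6.5838) (0, 0) (16, 0) (16, 17.5043)]  |A|=192.7047
3. ⊥bis P4·P1 via (8.41,10.145): [(0, 3.3423) (0, 0) (16, 0) (16, 16.2844)]  |A|=157.0138
4. ⊥bis P4·P2 via (10.88,8.35): [(2.4601, 5.3322) (0, 3.3423) (0, 0) (16, 0) (16, 10.185)]  |A|=115.7215
5. ⊥bis P4·P3 via (8.9,8.505): [(7.815, 7.2515) (1.5381, 0) (16, 0) (16, 10.185)]  |A|=94.1174
6. ⊥bis P4·P5 via (13.32,5.355): [(15.4012, 9.9704) (7.815, 7.2515) (1.5381, 0) (10.9053, 0)]  |A|=65.6698
7. ⊥bis P4·P6 via (9.51,7.49): [(15.4012, 9.9704) (9.8178, 7.9693) (4.6999, 0) (10.9053, 0)]  |A|=48.0624
8. ⊥bis P4·P7 via (12.845,8.955): [(14.6205, 8.2392) (12.7146, 9.0076) (9.8178, 7.9693) (4.6999, 0) (10.9053, 0)]  |A|=46.1127
9. canonical 5-gon: [(14.6205, 8.2392) (12.7146, 9.0076) (9.8178, 7.9693) (4.6999, 0) (10.9053, 0)]
10. shoelace: 46.1127

Area of P4's cell: 46.1127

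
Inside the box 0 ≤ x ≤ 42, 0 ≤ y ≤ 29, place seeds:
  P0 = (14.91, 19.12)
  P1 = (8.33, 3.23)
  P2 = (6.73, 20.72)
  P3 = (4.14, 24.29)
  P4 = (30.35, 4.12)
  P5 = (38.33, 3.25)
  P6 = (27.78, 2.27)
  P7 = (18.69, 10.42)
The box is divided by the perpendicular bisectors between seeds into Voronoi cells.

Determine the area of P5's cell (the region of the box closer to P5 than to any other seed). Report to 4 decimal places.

Area of P5's cell: 185.7180

1. box [0,42]×[0,29]: [(0, 0) (42, 0) (42, 29) (0, 29)]
2. ⊥bis P5·P0 via (26.62,11.185): [(19.0408, 0) (42, 0) (42, 29) (38.6919, 29)]  |A|=380.8764
3. ⊥bis P5·P1 via (23.33,3.24): [(23.3279, 6.3268) (23.3322, 0) (42, 0) (42, 29) (38.6919, 29)]  |A|=367.301
4. ⊥bis P5·P2 via (22.53,11.985): [(23.3279, 6.3268) (23.3322, 0) (42, 0) (42, 29) (38.6919, 29)]  |A|=367.301
5. ⊥bis P5·P3 via (21.235,13.77): [(23.3279, 6.3268) (23.3322, 0) (42, 0) (42, 29) (38.6919, 29)]  |A|=367.301
6. ⊥bis P5·P4 via (34.34,3.685): [(36.7947, 26.2002) (33.9383, 0) (42, 0) (42, 29) (38.6919, 29)]  |A|=185.718
7. ⊥bis P5·P6 via (33.055,2.76): [(36.7947, 26.2002) (33.9383, 0) (42, 0) (42, 29) (38.6919, 29)]  |A|=185.718
8. ⊥bis P5·P7 via (28.51,6.835): [(36.7947, 26.2002) (33.9383, 0) (42, 0) (42, 29) (38.6919, 29)]  |A|=185.718
9. canonical 5-gon: [(36.7947, 26.2002) (33.9383, 0) (42, 0) (42, 29) (38.6919, 29)]
10. shoelace: 185.718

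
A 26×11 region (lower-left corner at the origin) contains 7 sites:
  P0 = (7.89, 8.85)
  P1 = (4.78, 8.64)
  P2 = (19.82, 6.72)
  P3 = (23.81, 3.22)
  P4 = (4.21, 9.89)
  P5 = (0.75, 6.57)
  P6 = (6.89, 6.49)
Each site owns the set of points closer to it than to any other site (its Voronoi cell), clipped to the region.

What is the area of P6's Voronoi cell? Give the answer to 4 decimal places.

1. box [0,26]×[0,11]: [(0, 0) (26, 0) (26, 11) (0, 11)]
2. ⊥bis P6·P0 via (7.39,7.67): [(0, 10.8014) (0, 0) (25.4912, 0)]  |A|=137.6698
3. ⊥bis P6·P1 via (5.835,7.565): [(6.3787, 8.0985) (0, 1.8386) (0, 0) (25.4912, 0)]  |A|=109.0845
4. ⊥bis P6·P2 via (13.355,6.605): [(13.3812, 5.1314) (6.3787, 8.0985) (0, 1.8386) (0, 0) (13.4725, 0)]  |A|=78.2484
5. ⊥bis P6·P3 via (15.35,4.855): [(13.3812, 5.1314) (6.3787, 8.0985) (0, 1.8386) (0, 0) (13.4725, 0)]  |A|=78.2484
6. ⊥bis P6·P4 via (5.55,8.19): [(13.3812, 5.1314) (6.3787, 8.0985) (0, 1.8386) (0, 0) (13.4725, 0)]  |A|=78.2484
7. ⊥bis P6·P5 via (3.82,6.53): [(13.3812, 5.1314) (6.3787, 8.0985) (3.8076, 5.5753) (3.7349, 0) (13.4725, 0)]  |A|=64.3366
8. canonical 5-gon: [(13.3812, 5.1314) (6.3787, 8.0985) (3.8076, 5.5753) (3.7349, 0) (13.4725, 0)]
9. shoelace: 64.3366

Area of P6's cell: 64.3366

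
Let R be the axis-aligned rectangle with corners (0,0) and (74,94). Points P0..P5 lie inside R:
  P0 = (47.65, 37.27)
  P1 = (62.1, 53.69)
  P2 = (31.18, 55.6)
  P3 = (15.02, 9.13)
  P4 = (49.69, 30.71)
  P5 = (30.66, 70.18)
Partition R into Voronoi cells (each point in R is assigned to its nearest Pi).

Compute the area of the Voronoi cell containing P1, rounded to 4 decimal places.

Area of P1's cell: 1174.2988

1. box [0,74]×[0,94]: [(0, 0) (74, 0) (74, 94) (0, 94)]
2. ⊥bis P1·P0 via (54.875,45.48): [(0, 93.7713) (74, 28.6495) (74, 94) (0, 94)]  |A|=2426.4278
3. ⊥bis P1·P2 via (46.64,54.645): [(46.5276, 52.8259) (74, 28.6495) (74, 94) (49.071, 94)]  |A|=1410.8798
4. ⊥bis P1·P3 via (38.56,31.41): [(46.5276, 52.8259) (74, 28.6495) (74, 94) (49.071, 94)]  |A|=1410.8798
5. ⊥bis P1·P4 via (55.895,42.2): [(46.5276, 52.8259) (62.9022, 38.4159) (74, 32.4227) (74, 94) (49.071, 94)]  |A|=1389.943
6. ⊥bis P1·P5 via (46.38,61.935): [(47.1851, 63.4701) (46.5276, 52.8259) (62.9022, 38.4159) (74, 32.4227) (74, 94) (63.1978, 94)]  |A|=1174.2988
7. canonical 6-gon: [(47.1851, 63.4701) (46.5276, 52.8259) (62.9022, 38.4159) (74, 32.4227) (74, 94) (63.1978, 94)]
8. shoelace: 1174.2988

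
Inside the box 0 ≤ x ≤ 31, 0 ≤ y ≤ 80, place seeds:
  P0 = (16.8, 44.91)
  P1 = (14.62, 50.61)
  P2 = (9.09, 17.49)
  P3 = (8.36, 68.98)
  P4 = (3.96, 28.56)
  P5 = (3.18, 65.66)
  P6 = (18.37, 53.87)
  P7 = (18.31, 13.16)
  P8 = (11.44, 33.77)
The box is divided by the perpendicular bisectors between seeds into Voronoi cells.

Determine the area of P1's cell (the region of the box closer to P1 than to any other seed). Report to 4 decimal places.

1. box [0,31]×[0,80]: [(0, 0) (31, 0) (31, 80) (0, 80)]
2. ⊥bis P1·P0 via (15.71,47.76): [(0, 41.7516) (31, 53.6078) (31, 80) (0, 80)]  |A|=1001.9298
3. ⊥bis P1·P2 via (11.855,34.05): [(0, 41.7516) (31, 53.6078) (31, 80) (0, 80)]  |A|=1001.9298
4. ⊥bis P1·P3 via (11.49,59.795): [(0, 55.8795) (0, 41.7516) (31, 53.6078) (31, 66.4435)]  |A|=417.9363
5. ⊥bis P1·P4 via (9.29,39.585): [(0, 55.8795) (0, 44.0762) (2.6846, 42.7784) (31, 53.6078) (31, 66.4435)]  |A|=414.816
6. ⊥bis P1·P5 via (8.9,58.135): [(10.7538, 59.5441) (0, 51.3698) (0, 44.0762) (2.6846, 42.7784) (31, 53.6078) (31, 66.4435)]  |A|=390.5678
7. ⊥bis P1·P6 via (16.495,52.24): [(10.3874, 59.2656) (0, 51.3698) (0, 44.0762) (2.6846, 42.7784) (19.222, 49.1032)]  |A|=176.9787
8. ⊥bis P1·P7 via (16.465,31.885): [(10.3874, 59.2656) (0, 51.3698) (0, 44.0762) (2.6846, 42.7784) (19.222, 49.1032)]  |A|=176.9787
9. ⊥bis P1·P8 via (13.03,42.19): [(10.3874, 59.2656) (0, 51.3698) (0, 44.6505) (5.0743, 43.6923) (19.222, 49.1032)]  |A|=172.7439
10. canonical 5-gon: [(10.3874, 59.2656) (0, 51.3698) (0, 44.6505) (5.0743, 43.6923) (19.222, 49.1032)]
11. shoelace: 172.7439

Area of P1's cell: 172.7439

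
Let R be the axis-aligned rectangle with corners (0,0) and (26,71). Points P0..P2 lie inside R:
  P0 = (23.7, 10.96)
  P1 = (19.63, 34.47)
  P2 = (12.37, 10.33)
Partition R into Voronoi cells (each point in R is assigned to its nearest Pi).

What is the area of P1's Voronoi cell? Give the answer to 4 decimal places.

Area of P1's cell: 1222.6382

1. box [0,26]×[0,71]: [(0, 0) (26, 0) (26, 71) (0, 71)]
2. ⊥bis P1·P0 via (21.665,22.715): [(0, 18.9644) (26, 23.4655) (26, 71) (0, 71)]  |A|=1294.4117
3. ⊥bis P1·P2 via (16,22.4): [(0, 27.2119) (17.4049, 21.9775) (26, 23.4655) (26, 71) (0, 71)]  |A|=1222.6382
4. canonical 5-gon: [(0, 27.2119) (17.4049, 21.9775) (26, 23.4655) (26, 71) (0, 71)]
5. shoelace: 1222.6382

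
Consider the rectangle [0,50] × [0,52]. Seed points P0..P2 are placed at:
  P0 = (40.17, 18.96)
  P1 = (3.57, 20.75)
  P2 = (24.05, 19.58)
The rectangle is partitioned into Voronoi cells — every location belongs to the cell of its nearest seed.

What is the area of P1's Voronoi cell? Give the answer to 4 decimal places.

1. box [0,50]×[0,52]: [(0, 0) (50, 0) (50, 52) (0, 52)]
2. ⊥bis P1·P0 via (21.87,19.855): [(0, 0) (20.8989, 0) (23.4421, 52) (0, 52)]  |A|=1152.8678
3. ⊥bis P1·P2 via (13.81,20.165): [(0, 0) (12.658, 0) (15.6287, 52) (0, 52)]  |A|=735.4541
4. canonical 4-gon: [(0, 0) (12.658, 0) (15.6287, 52) (0, 52)]
5. shoelace: 735.4541

Area of P1's cell: 735.4541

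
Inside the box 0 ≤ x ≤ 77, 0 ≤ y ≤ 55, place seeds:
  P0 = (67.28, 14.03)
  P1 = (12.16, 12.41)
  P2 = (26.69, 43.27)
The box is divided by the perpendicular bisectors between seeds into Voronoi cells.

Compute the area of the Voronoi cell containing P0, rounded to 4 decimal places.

Area of P0's cell: 1570.0824

1. box [0,77]×[0,55]: [(0, 0) (77, 0) (77, 55) (0, 55)]
2. ⊥bis P0·P1 via (39.72,13.22): [(40.1085, 0) (77, 0) (77, 55) (38.4921, 55)]  |A|=2073.4832
3. ⊥bis P0·P2 via (46.985,28.65): [(39.5691, 18.3554) (40.1085, 0) (77, 0) (77, 55) (65.9669, 55)]  |A|=1570.0824
4. canonical 5-gon: [(39.5691, 18.3554) (40.1085, 0) (77, 0) (77, 55) (65.9669, 55)]
5. shoelace: 1570.0824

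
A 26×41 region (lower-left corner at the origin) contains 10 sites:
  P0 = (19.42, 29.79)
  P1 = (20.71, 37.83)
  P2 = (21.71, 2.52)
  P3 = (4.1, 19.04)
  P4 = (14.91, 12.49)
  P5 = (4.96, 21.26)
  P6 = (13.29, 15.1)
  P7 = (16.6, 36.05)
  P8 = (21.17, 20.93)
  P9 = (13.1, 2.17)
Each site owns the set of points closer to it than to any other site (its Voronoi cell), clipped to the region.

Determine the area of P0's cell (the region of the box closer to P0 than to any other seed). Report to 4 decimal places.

1. box [0,26]×[0,41]: [(0, 0) (26, 0) (26, 41) (0, 41)]
2. ⊥bis P0·P1 via (20.065,33.81): [(0, 37.0294) (0, 0) (26, 0) (26, 32.8577)]  |A|=908.5326
3. ⊥bis P0·P2 via (20.565,16.155): [(0, 37.0294) (0, 14.4281) (26, 16.6114) (26, 32.8577)]  |A|=505.0197
4. ⊥bis P0·P3 via (11.76,24.415): [(3.2775, 36.5035) (17.7235, 15.9164) (26, 16.6114) (26, 32.8577)]  |A|=274.7938
5. ⊥bis P0·P4 via (17.165,21.14): [(3.2775, 36.5035) (13.3625, 22.1313) (26, 18.8368) (26, 32.8577)]  |A|=233.4977
6. ⊥bis P0·P5 via (12.19,25.525): [(5.9684, 36.0718) (14.3427, 21.8758) (26, 18.8368) (26, 32.8577)]  |A|=210.4499
7. ⊥bis P0·P6 via (16.355,22.445): [(5.9684, 36.0718) (13.2401, 23.7448) (23.3401, 19.5302) (26, 18.8368) (26, 32.8577)]  |A|=203.3348
8. ⊥bis P0·P7 via (18.01,32.92): [(20.0065, 33.8194) (9.9654, 29.2961) (13.2401, 23.7448) (23.3401, 19.5302) (26, 18.8368) (26, 32.8577)]  |A|=160.2774
9. ⊥bis P0·P8 via (20.295,25.36): [(20.0065, 33.8194) (9.9654, 29.2961) (13.123, 23.9434) (26, 26.4868) (26, 32.8577)]  |A|=107.9393
10. ⊥bis P0·P9 via (16.26,15.98): [(20.0065, 33.8194) (9.9654, 29.2961) (13.123, 23.9434) (26, 26.4868) (26, 32.8577)]  |A|=107.9393
11. canonical 5-gon: [(20.0065, 33.8194) (9.9654, 29.2961) (13.123, 23.9434) (26, 26.4868) (26, 32.8577)]
12. shoelace: 107.9393

Area of P0's cell: 107.9393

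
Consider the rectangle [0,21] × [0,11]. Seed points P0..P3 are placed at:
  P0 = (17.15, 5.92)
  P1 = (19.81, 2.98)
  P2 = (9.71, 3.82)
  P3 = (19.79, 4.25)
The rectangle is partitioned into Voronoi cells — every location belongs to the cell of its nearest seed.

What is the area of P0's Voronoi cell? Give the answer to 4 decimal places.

Area of P0's cell: 56.6526

1. box [0,21]×[0,11]: [(0, 0) (21, 0) (21, 11) (0, 11)]
2. ⊥bis P0·P1 via (18.48,4.45): [(0, 0) (13.5616, 0) (21, 6.73) (21, 11) (0, 11)]  |A|=205.9697
3. ⊥bis P0·P2 via (13.43,4.87): [(14.5517, 0.8959) (21, 6.73) (21, 11) (11.6998, 11)]  |A|=60.7525
4. ⊥bis P0·P3 via (18.47,5.085): [(14.5517, 0.8959) (17.5174, 3.5791) (21, 9.0845) (21, 11) (11.6998, 11)]  |A|=56.6526
5. canonical 5-gon: [(14.5517, 0.8959) (17.5174, 3.5791) (21, 9.0845) (21, 11) (11.6998, 11)]
6. shoelace: 56.6526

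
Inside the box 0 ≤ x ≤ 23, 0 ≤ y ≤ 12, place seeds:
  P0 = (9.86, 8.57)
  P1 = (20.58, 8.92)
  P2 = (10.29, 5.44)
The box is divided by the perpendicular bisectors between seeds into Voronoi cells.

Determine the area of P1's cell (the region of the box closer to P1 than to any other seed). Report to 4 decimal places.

Area of P1's cell: 83.1880

1. box [0,23]×[0,12]: [(0, 0) (23, 0) (23, 12) (0, 12)]
2. ⊥bis P1·P0 via (15.22,8.745): [(15.5055, 0) (23, 0) (23, 12) (15.1137, 12)]  |A|=92.2845
3. ⊥bis P1·P2 via (15.435,7.18): [(15.2536, 7.7164) (17.8632, 0) (23, 0) (23, 12) (15.1137, 12)]  |A|=83.188
4. canonical 5-gon: [(15.2536, 7.7164) (17.8632, 0) (23, 0) (23, 12) (15.1137, 12)]
5. shoelace: 83.188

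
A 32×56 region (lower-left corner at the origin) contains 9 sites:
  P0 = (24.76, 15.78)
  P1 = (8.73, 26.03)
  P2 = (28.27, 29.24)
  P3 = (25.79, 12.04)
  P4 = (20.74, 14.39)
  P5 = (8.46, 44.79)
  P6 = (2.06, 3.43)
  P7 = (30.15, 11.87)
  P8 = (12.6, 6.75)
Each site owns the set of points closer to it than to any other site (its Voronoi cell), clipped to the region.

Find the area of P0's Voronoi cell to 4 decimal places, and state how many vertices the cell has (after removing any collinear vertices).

Area of P0's cell: 76.5117 (5 vertices)

1. box [0,32]×[0,56]: [(0, 0) (32, 0) (32, 56) (0, 56)]
2. ⊥bis P0·P1 via (16.745,20.905): [(3.3778, 0) (32, 0) (32, 44.7623)]  |A|=640.5983
3. ⊥bis P0·P2 via (26.515,22.51): [(19.0209, 24.4643) (3.3778, 0) (32, 0) (32, 21.0797)]  |A|=486.9082
4. ⊥bis P0·P3 via (25.275,13.91): [(19.0209, 24.4643) (9.493, 9.5636) (32, 15.7621) (32, 21.0797)]  |A|=172.6639
5. ⊥bis P0·P4 via (22.75,15.085): [(19.5551, 24.325) (23.3405, 13.3772) (32, 15.7621) (32, 21.0797)]  |A|=85.0032
6. ⊥bis P0·P5 via (16.61,30.285): [(19.5551, 24.325) (23.3405, 13.3772) (32, 15.7621) (32, 21.0797)]  |A|=85.0032
7. ⊥bis P0·P6 via (13.41,9.605): [(19.5551, 24.325) (23.3405, 13.3772) (32, 15.7621) (32, 21.0797)]  |A|=85.0032
8. ⊥bis P0·P7 via (27.455,13.825): [(19.5551, 24.325) (23.3405, 13.3772) (28.0763, 14.6815) (32, 20.0904) (32, 21.0797)]  |A|=76.5117
9. ⊥bis P0·P8 via (18.68,11.265): [(19.5551, 24.325) (23.3405, 13.3772) (28.0763, 14.6815) (32, 20.0904) (32, 21.0797)]  |A|=76.5117
10. canonical 5-gon: [(19.5551, 24.325) (23.3405, 13.3772) (28.0763, 14.6815) (32, 20.0904) (32, 21.0797)]
11. shoelace: 76.5117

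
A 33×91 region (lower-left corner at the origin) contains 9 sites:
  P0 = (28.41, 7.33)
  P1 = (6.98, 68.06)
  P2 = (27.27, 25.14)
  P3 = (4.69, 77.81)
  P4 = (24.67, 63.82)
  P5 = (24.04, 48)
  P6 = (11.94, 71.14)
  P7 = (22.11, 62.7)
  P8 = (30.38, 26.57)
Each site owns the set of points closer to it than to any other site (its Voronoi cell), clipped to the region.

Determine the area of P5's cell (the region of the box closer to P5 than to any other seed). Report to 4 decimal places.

1. box [0,33]×[0,91]: [(0, 0) (33, 0) (33, 91) (0, 91)]
2. ⊥bis P5·P0 via (26.225,27.665): [(0, 24.8471) (33, 28.393) (33, 91) (0, 91)]  |A|=2124.5385
3. ⊥bis P5·P1 via (15.51,58.03): [(0, 44.8395) (0, 24.8471) (33, 28.393) (33, 72.9043)]  |A|=1064.3126
4. ⊥bis P5·P2 via (25.655,36.57): [(0, 44.8395) (0, 32.9451) (33, 37.6078) (33, 72.9043)]  |A|=778.6514
5. ⊥bis P5·P3 via (14.365,62.905): [(0, 44.8395) (0, 32.9451) (33, 37.6078) (33, 72.9043)]  |A|=778.6514
6. ⊥bis P5·P4 via (24.355,55.91): [(13.5244, 56.3413) (0, 44.8395) (0, 32.9451) (33, 37.6078) (33, 55.5657)]  |A|=609.8111
7. ⊥bis P5·P6 via (17.99,59.57): [(13.5244, 56.3413) (0, 44.8395) (0, 32.9451) (33, 37.6078) (33, 55.5657)]  |A|=609.8111
8. ⊥bis P5·P7 via (23.075,55.35): [(26.6455, 55.8188) (10.4023, 53.6862) (0, 44.8395) (0, 32.9451) (33, 37.6078) (33, 55.5657)]  |A|=591.5761
9. ⊥bis P5·P8 via (27.21,37.285): [(26.6455, 55.8188) (10.4023, 53.6862) (0, 44.8395) (0, 32.9451) (24.0053, 36.3369) (33, 38.998) (33, 55.5657)]  |A|=585.3242
10. canonical 7-gon: [(26.6455, 55.8188) (10.4023, 53.6862) (0, 44.8395) (0, 32.9451) (24.0053, 36.3369) (33, 38.998) (33, 55.5657)]
11. shoelace: 585.3242

Area of P5's cell: 585.3242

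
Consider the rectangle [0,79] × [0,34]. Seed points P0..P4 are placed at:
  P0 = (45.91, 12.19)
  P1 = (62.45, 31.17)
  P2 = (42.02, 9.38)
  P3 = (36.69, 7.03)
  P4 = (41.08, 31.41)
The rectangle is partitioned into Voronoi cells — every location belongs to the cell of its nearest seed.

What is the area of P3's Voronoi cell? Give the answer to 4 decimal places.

1. box [0,79]×[0,34]: [(0, 0) (79, 0) (79, 34) (0, 34)]
2. ⊥bis P3·P0 via (41.3,9.61): [(0, 0) (46.6783, 0) (27.6501, 34) (0, 34)]  |A|=1263.5816
3. ⊥bis P3·P1 via (49.57,19.1): [(0, 0) (46.6783, 0) (27.6501, 34) (0, 34)]  |A|=1263.5816
4. ⊥bis P3·P2 via (39.355,8.205): [(0, 0) (42.9726, 0) (29.2143, 31.2051) (27.6501, 34) (0, 34)]  |A|=1205.7637
5. ⊥bis P3·P4 via (38.885,19.22): [(0, 26.2219) (0, 0) (42.9726, 0) (34.1202, 20.078)]  |A|=878.7487
6. canonical 4-gon: [(0, 26.2219) (0, 0) (42.9726, 0) (34.1202, 20.078)]
7. shoelace: 878.7487

Area of P3's cell: 878.7487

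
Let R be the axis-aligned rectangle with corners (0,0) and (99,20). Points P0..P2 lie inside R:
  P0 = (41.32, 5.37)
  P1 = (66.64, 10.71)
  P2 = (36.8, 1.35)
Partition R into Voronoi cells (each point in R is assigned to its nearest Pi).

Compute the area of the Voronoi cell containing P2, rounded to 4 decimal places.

1. box [0,99]×[0,20]: [(0, 0) (99, 0) (99, 20) (0, 20)]
2. ⊥bis P2·P0 via (39.06,3.36): [(0, 0) (42.0483, 0) (24.2607, 20) (0, 20)]  |A|=663.0903
3. ⊥bis P2·P1 via (51.72,6.03): [(0, 0) (42.0483, 0) (24.2607, 20) (0, 20)]  |A|=663.0903
4. canonical 4-gon: [(0, 0) (42.0483, 0) (24.2607, 20) (0, 20)]
5. shoelace: 663.0903

Area of P2's cell: 663.0903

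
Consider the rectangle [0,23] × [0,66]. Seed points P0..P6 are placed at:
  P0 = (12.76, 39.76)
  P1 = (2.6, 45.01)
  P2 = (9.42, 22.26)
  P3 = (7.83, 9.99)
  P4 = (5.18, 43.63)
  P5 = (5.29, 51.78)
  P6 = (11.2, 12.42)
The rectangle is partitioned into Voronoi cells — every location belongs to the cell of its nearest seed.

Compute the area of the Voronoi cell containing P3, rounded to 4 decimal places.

Area of P3's cell: 194.2831

1. box [0,23]×[0,66]: [(0, 0) (23, 0) (23, 66) (0, 66)]
2. ⊥bis P3·P0 via (10.295,24.875): [(0, 26.5799) (0, 0) (23, 0) (23, 22.771)]  |A|=567.5353
3. ⊥bis P3·P1 via (5.215,27.5): [(0, 26.5799) (0, 0) (23, 0) (23, 22.771)]  |A|=567.5353
4. ⊥bis P3·P2 via (8.625,16.125): [(0, 17.2427) (0, 0) (23, 0) (23, 14.2622)]  |A|=362.3062
5. ⊥bis P3·P4 via (6.505,26.81): [(0, 17.2427) (0, 0) (23, 0) (23, 14.2622)]  |A|=362.3062
6. ⊥bis P3·P5 via (6.56,30.885): [(0, 17.2427) (0, 0) (23, 0) (23, 14.2622)]  |A|=362.3062
7. ⊥bis P3·P6 via (9.515,11.205): [(5.6934, 16.5049) (0, 17.2427) (0, 0) (17.5946, 0)]  |A|=194.2831
8. canonical 4-gon: [(5.6934, 16.5049) (0, 17.2427) (0, 0) (17.5946, 0)]
9. shoelace: 194.2831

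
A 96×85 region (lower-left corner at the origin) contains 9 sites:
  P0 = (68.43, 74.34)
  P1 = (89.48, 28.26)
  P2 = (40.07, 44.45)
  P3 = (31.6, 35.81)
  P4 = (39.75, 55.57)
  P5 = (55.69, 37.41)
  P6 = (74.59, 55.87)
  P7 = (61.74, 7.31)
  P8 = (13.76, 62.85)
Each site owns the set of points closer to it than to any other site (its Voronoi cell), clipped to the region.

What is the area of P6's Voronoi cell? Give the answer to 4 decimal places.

1. box [0,96]×[0,85]: [(0, 0) (96, 0) (96, 85) (0, 85)]
2. ⊥bis P6·P0 via (71.51,65.105): [(0, 41.2554) (0, 0) (96, 0) (96, 73.2728)]  |A|=5497.3527
3. ⊥bis P6·P1 via (82.035,42.065): [(0, 41.2554) (0, 0) (4.0354, 0) (96, 49.5963) (96, 73.2728)]  |A|=3216.8003
4. ⊥bis P6·P2 via (57.33,50.16): [(54.2862, 59.3606) (63.3429, 31.9844) (96, 49.5963) (96, 73.2728)]  |A|=1020.5842
5. ⊥bis P6·P3 via (53.095,45.84): [(54.2862, 59.3606) (63.3429, 31.9844) (96, 49.5963) (96, 73.2728)]  |A|=1020.5842
6. ⊥bis P6·P4 via (57.17,55.72): [(57.1305, 60.3092) (57.2149, 50.508) (63.3429, 31.9844) (96, 49.5963) (96, 73.2728)]  |A|=1006.6055
7. ⊥bis P6·P5 via (65.14,46.64): [(57.1305, 60.3092) (57.178, 54.7918) (73.8958, 37.6755) (96, 49.5963) (96, 73.2728)]  |A|=855.9372
8. ⊥bis P6·P7 via (68.165,31.59): [(57.1305, 60.3092) (57.178, 54.7918) (73.8958, 37.6755) (96, 49.5963) (96, 73.2728)]  |A|=855.9372
9. ⊥bis P6·P8 via (44.175,59.36): [(57.1305, 60.3092) (57.178, 54.7918) (73.8958, 37.6755) (96, 49.5963) (96, 73.2728)]  |A|=855.9372
10. canonical 5-gon: [(57.1305, 60.3092) (57.178, 54.7918) (73.8958, 37.6755) (96, 49.5963) (96, 73.2728)]
11. shoelace: 855.9372

Area of P6's cell: 855.9372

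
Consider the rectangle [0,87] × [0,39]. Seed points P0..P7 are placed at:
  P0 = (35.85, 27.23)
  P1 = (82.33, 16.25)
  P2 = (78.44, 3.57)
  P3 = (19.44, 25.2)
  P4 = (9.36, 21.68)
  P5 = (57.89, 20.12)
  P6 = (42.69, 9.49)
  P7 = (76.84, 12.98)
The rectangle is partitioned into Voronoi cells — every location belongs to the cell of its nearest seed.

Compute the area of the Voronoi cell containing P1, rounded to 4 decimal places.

1. box [0,87]×[0,39]: [(0, 0) (87, 0) (87, 39) (0, 39)]
2. ⊥bis P1·P0 via (59.09,21.74): [(53.9543, 0) (87, 0) (87, 39) (63.1673, 39)]  |A|=1109.1271
3. ⊥bis P1·P2 via (80.385,9.91): [(57.9232, 16.8009) (87, 7.8806) (87, 39) (63.1673, 39)]  |A|=716.9574
4. ⊥bis P1·P3 via (50.885,20.725): [(57.9232, 16.8009) (87, 7.8806) (87, 39) (63.1673, 39)]  |A|=716.9574
5. ⊥bis P1·P4 via (45.845,18.965): [(57.9232, 16.8009) (87, 7.8806) (87, 39) (63.1673, 39)]  |A|=716.9574
6. ⊥bis P1·P5 via (70.11,18.185): [(69.3364, 13.2995) (87, 7.8806) (87, 39) (73.406, 39)]  |A|=449.5263
7. ⊥bis P1·P6 via (62.51,12.87): [(69.3364, 13.2995) (87, 7.8806) (87, 39) (73.406, 39)]  |A|=449.5263
8. ⊥bis P1·P7 via (79.585,14.615): [(71.6533, 27.9315) (82.8351, 9.1583) (87, 7.8806) (87, 39) (73.406, 39)]  |A|=345.9724
9. canonical 5-gon: [(71.6533, 27.9315) (82.8351, 9.1583) (87, 7.8806) (87, 39) (73.406, 39)]
10. shoelace: 345.9724

Area of P1's cell: 345.9724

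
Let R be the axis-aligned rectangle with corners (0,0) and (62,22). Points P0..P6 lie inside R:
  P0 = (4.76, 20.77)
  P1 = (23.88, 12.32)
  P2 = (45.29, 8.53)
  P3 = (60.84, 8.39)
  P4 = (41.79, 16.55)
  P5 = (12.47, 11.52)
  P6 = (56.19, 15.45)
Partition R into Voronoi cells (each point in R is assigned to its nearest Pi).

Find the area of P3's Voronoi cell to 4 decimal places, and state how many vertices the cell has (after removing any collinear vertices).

Area of P3's cell: 101.0453 (4 vertices)

1. box [0,62]×[0,22]: [(0, 0) (62, 0) (62, 22) (0, 22)]
2. ⊥bis P3·P0 via (32.8,14.58): [(29.5814, 0) (62, 0) (62, 22) (34.438, 22)]  |A|=659.7867
3. ⊥bis P3·P1 via (42.36,10.355): [(41.2589, 0) (62, 0) (62, 22) (43.5982, 22)]  |A|=430.5712
4. ⊥bis P3·P2 via (53.065,8.46): [(52.9888, 0) (62, 0) (62, 22) (53.1869, 22)]  |A|=196.0669
5. ⊥bis P3·P4 via (51.315,12.47): [(53.1395, 16.7293) (52.9888, 0) (62, 0) (62, 22) (55.3971, 22)]  |A|=190.2421
6. ⊥bis P3·P5 via (36.655,9.955): [(53.1395, 16.7293) (52.9888, 0) (62, 0) (62, 22) (55.3971, 22)]  |A|=190.2421
7. ⊥bis P3·P6 via (58.515,11.92): [(53.0638, 8.3296) (52.9888, 0) (62, 0) (62, 14.2154)]  |A|=101.0453
8. canonical 4-gon: [(53.0638, 8.3296) (52.9888, 0) (62, 0) (62, 14.2154)]
9. shoelace: 101.0453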